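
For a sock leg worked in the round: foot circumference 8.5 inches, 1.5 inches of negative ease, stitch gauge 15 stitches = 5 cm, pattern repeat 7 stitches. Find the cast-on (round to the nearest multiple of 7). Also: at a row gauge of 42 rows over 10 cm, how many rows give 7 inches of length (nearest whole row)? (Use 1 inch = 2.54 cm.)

Cast on 56 stitches; work 75 rows.

Finished = 8.5 − 1.5 = 7 inches.
7 inches × 2.54 = 17.78 cm.
15/5 = 3 sts per cm; 17.78 × 3 = 53.34 sts.
Nearest multiple of 7 → 56.
7 inches = 17.78 cm; × 4.2 = 74.68 → 75 rows.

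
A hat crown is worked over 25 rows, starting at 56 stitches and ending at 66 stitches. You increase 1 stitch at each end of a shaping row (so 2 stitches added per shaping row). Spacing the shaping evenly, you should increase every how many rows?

Stitches to add: |66 − 56| = 10.
Shaping rows needed: 10 / 2 = 5.
25 rows / 5 = every 5 rows.

Increase every 5th row.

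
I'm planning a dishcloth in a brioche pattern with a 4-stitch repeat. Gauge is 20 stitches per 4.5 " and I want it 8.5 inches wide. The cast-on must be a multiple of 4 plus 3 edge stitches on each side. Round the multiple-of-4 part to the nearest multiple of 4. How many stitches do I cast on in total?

Cast on 38 stitches.

20 / 4.5 = 4.444 sts per inch.
8.5 × 4.444 = 37.78 sts.
Less 6 edge sts → 31.78 for the repeat.
Nearest multiple of 4: 32.
Add back 6 edge sts → 38.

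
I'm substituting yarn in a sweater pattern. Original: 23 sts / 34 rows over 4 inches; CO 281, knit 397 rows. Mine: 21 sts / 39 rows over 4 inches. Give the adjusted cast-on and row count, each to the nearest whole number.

Stitches: 281 × 21/23 = 256.57 → 257.
Rows: 397 × 39/34 = 455.38 → 455.

Cast on 257 stitches; work 455 rows.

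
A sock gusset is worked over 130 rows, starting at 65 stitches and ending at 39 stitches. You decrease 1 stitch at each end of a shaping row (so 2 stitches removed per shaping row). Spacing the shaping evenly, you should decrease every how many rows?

Decrease every 10th row.

Stitches to remove: |39 − 65| = 26.
Shaping rows needed: 26 / 2 = 13.
130 rows / 13 = every 10 rows.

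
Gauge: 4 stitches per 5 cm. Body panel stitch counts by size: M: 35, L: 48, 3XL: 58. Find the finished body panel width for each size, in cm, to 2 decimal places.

4/5 = 0.8 sts per cm.
M: 35 / 0.8 = 43.750 → 43.75 cm.
L: 48 / 0.8 = 60.000 → 60.00 cm.
3XL: 58 / 0.8 = 72.500 → 72.50 cm.

M 43.75 cm; L 60.00 cm; 3XL 72.50 cm.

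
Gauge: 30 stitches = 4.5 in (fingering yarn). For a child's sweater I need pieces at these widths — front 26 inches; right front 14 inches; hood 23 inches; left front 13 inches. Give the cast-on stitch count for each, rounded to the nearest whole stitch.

Rate = 30/4.5 = 6.667 sts per in.
front: 26 × 6.667 = 173.33 → 173.
right front: 14 × 6.667 = 93.33 → 93.
hood: 23 × 6.667 = 153.33 → 153.
left front: 13 × 6.667 = 86.67 → 87.

front 173; right front 93; hood 153; left front 87.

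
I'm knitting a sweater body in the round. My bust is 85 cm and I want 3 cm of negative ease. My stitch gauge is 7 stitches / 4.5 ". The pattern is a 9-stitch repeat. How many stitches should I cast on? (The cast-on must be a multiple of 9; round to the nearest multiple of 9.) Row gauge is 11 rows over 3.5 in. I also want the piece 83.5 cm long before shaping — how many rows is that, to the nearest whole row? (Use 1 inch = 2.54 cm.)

Finished = 85 − 3 = 82 cm.
82 cm × 1/2.54 = 32.28 inches.
7/4.5 = 1.556 sts per in; 32.28 × 1.556 = 50.22 sts.
Nearest multiple of 9 → 54.
83.5 cm = 32.87 inches; × 3.143 = 103.32 → 103 rows.

Cast on 54 stitches; work 103 rows.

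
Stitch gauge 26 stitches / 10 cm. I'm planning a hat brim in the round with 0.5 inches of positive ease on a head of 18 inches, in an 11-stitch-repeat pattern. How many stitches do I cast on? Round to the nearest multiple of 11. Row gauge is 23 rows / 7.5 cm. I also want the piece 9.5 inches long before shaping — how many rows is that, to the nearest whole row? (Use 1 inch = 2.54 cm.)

Cast on 121 stitches; work 74 rows.

Finished = 18 + 0.5 = 18.5 inches.
18.5 inches × 2.54 = 46.99 cm.
26/10 = 2.6 sts per cm; 46.99 × 2.6 = 122.17 sts.
Nearest multiple of 11 → 121.
9.5 inches = 24.13 cm; × 3.067 = 74.00 → 74 rows.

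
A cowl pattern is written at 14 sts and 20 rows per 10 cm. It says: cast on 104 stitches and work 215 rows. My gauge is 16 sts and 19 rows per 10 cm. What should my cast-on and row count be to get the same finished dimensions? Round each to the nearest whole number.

Cast on 119 stitches; work 204 rows.

Stitches: 104 × 16/14 = 118.86 → 119.
Rows: 215 × 19/20 = 204.25 → 204.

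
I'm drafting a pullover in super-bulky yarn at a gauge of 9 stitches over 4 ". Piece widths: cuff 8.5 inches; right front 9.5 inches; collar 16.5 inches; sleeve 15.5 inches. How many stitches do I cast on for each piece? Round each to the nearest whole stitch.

cuff 19; right front 21; collar 37; sleeve 35.

Rate = 9/4 = 2.25 sts per in.
cuff: 8.5 × 2.25 = 19.12 → 19.
right front: 9.5 × 2.25 = 21.38 → 21.
collar: 16.5 × 2.25 = 37.12 → 37.
sleeve: 15.5 × 2.25 = 34.88 → 35.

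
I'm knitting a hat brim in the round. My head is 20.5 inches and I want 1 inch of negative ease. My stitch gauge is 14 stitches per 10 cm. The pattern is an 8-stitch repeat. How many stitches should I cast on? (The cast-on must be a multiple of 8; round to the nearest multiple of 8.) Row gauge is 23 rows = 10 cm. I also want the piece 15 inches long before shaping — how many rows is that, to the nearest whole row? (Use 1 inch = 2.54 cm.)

Cast on 72 stitches; work 88 rows.

Finished = 20.5 − 1 = 19.5 inches.
19.5 inches × 2.54 = 49.53 cm.
14/10 = 1.4 sts per cm; 49.53 × 1.4 = 69.34 sts.
Nearest multiple of 8 → 72.
15 inches = 38.10 cm; × 2.3 = 87.63 → 88 rows.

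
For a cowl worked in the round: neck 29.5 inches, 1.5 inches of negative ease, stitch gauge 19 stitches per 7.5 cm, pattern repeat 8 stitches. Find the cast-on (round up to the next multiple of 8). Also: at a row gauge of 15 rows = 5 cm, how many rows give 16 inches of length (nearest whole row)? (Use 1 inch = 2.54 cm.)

Cast on 184 stitches; work 122 rows.

Finished = 29.5 − 1.5 = 28 inches.
28 inches × 2.54 = 71.12 cm.
19/7.5 = 2.533 sts per cm; 71.12 × 2.533 = 180.17 sts.
Next multiple of 8 → 184.
16 inches = 40.64 cm; × 3 = 121.92 → 122 rows.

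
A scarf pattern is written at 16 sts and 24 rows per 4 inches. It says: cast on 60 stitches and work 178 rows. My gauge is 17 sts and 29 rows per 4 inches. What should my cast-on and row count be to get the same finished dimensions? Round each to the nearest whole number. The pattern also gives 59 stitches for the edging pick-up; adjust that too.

Stitches: 60 × 17/16 = 63.75 → 64.
Rows: 178 × 29/24 = 215.08 → 215.
edging pick-up: 59 × 17/16 = 62.69 → 63.

Cast on 64 stitches; work 215 rows; edging pick-up 63 stitches.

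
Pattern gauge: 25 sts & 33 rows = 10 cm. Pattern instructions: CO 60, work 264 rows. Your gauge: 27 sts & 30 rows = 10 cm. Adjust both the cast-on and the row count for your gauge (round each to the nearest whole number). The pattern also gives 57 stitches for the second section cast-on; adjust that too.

Cast on 65 stitches; work 240 rows; second section cast-on 62 stitches.

Stitches: 60 × 27/25 = 64.80 → 65.
Rows: 264 × 30/33 = 240.00 → 240.
second section cast-on: 57 × 27/25 = 61.56 → 62.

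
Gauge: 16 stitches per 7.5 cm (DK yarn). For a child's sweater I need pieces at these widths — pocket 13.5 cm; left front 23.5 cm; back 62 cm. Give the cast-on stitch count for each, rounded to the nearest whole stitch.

pocket 29; left front 50; back 132.

Rate = 16/7.5 = 2.133 sts per cm.
pocket: 13.5 × 2.133 = 28.80 → 29.
left front: 23.5 × 2.133 = 50.13 → 50.
back: 62 × 2.133 = 132.27 → 132.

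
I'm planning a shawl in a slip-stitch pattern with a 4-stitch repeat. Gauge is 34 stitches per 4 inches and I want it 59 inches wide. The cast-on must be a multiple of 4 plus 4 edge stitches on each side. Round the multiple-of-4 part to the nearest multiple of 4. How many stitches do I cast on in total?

34 / 4 = 8.5 sts per inch.
59 × 8.5 = 501.50 sts.
Less 8 edge sts → 493.50 for the repeat.
Nearest multiple of 4: 492.
Add back 8 edge sts → 500.

CO 500 sts.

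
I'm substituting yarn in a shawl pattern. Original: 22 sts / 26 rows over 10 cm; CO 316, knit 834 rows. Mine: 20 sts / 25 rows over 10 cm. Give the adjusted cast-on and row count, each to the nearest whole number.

Stitches: 316 × 20/22 = 287.27 → 287.
Rows: 834 × 25/26 = 801.92 → 802.

Cast on 287 stitches; work 802 rows.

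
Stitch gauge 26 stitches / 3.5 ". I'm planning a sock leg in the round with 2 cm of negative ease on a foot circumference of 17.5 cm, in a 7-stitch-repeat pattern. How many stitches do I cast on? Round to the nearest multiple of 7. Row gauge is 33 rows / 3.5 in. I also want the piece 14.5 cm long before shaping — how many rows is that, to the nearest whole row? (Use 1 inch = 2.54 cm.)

Cast on 42 stitches; work 54 rows.

Finished = 17.5 − 2 = 15.5 cm.
15.5 cm × 1/2.54 = 6.10 inches.
26/3.5 = 7.429 sts per in; 6.10 × 7.429 = 45.33 sts.
Nearest multiple of 7 → 42.
14.5 cm = 5.71 inches; × 9.429 = 53.82 → 54 rows.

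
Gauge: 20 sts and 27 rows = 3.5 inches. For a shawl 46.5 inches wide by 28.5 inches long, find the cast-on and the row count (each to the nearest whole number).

Stitch gauge = 20/3.5 = 5.714 sts/in; 46.5 × 5.714 = 265.71 → 266 sts.
Row gauge = 27/3.5 = 7.714 rows/in; 28.5 × 7.714 = 219.86 → 220 rows.

Cast on 266 stitches and work 220 rows.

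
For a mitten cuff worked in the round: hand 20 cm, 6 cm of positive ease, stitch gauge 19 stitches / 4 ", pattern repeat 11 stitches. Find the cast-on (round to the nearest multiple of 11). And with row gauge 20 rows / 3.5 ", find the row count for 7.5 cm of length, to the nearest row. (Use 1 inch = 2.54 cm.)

Cast on 44 stitches; work 17 rows.

Finished = 20 + 6 = 26 cm.
26 cm × 1/2.54 = 10.24 inches.
19/4 = 4.75 sts per in; 10.24 × 4.75 = 48.62 sts.
Nearest multiple of 11 → 44.
7.5 cm = 2.95 inches; × 5.714 = 16.87 → 17 rows.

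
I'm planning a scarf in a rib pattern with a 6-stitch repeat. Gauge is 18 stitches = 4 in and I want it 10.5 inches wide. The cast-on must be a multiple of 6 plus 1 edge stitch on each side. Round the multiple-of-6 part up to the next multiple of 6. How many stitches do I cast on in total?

50 stitches.

18 / 4 = 4.5 sts per inch.
10.5 × 4.5 = 47.25 sts.
Less 2 edge sts → 45.25 for the repeat.
Next multiple of 6: 48.
Add back 2 edge sts → 50.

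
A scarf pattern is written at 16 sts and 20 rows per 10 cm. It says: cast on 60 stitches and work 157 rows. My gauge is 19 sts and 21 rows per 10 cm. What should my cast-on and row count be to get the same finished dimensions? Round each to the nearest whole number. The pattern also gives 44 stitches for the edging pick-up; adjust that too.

Stitches: 60 × 19/16 = 71.25 → 71.
Rows: 157 × 21/20 = 164.85 → 165.
edging pick-up: 44 × 19/16 = 52.25 → 52.

Cast on 71 stitches; work 165 rows; edging pick-up 52 stitches.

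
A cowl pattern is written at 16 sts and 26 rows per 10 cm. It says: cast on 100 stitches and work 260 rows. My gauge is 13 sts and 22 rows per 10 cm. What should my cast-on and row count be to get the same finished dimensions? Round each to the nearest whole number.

Stitches: 100 × 13/16 = 81.25 → 81.
Rows: 260 × 22/26 = 220.00 → 220.

Cast on 81 stitches; work 220 rows.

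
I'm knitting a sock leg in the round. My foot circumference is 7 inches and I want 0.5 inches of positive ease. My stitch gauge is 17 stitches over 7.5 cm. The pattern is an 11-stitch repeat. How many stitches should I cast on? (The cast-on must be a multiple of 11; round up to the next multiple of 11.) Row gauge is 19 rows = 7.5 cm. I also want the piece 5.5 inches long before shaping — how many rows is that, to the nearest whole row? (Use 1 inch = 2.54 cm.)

Finished = 7 + 0.5 = 7.5 inches.
7.5 inches × 2.54 = 19.05 cm.
17/7.5 = 2.267 sts per cm; 19.05 × 2.267 = 43.18 sts.
Next multiple of 11 → 44.
5.5 inches = 13.97 cm; × 2.533 = 35.39 → 35 rows.

Cast on 44 stitches; work 35 rows.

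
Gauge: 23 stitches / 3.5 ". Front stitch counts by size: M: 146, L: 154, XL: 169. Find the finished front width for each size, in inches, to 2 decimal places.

M 22.22 inches; L 23.43 inches; XL 25.72 inches.

23/3.5 = 6.571 sts per in.
M: 146 / 6.571 = 22.217 → 22.22 in.
L: 154 / 6.571 = 23.435 → 23.43 in.
XL: 169 / 6.571 = 25.717 → 25.72 in.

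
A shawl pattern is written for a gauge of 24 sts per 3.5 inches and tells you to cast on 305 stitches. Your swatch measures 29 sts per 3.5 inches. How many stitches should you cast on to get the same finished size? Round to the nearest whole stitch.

Scale factor = 29 / 24 = 1.208.
305 × 29 / 24 = 368.54 sts.
→ 369 sts.

369 stitches.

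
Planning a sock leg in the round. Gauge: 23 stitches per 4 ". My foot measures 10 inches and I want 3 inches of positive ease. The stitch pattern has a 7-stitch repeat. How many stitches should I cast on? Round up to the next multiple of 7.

Finished = 10 + 3 = 13 inches.
23 / 4 = 5.75 sts/in.
13 × 5.75 = 74.75 sts.
Next multiple of 7: 77.

CO 77 sts.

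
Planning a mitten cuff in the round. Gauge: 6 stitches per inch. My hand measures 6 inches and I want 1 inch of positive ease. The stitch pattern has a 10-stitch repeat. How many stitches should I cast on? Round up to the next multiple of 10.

Cast on 50 stitches.

Finished = 6 + 1 = 7 inches.
6 / 1 = 6 sts/in.
7 × 6 = 42.00 sts.
Next multiple of 10: 50.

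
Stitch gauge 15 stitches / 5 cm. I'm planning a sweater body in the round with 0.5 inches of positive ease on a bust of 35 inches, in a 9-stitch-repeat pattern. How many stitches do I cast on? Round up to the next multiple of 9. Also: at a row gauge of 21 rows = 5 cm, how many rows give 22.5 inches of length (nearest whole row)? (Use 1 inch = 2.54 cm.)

Finished = 35 + 0.5 = 35.5 inches.
35.5 inches × 2.54 = 90.17 cm.
15/5 = 3 sts per cm; 90.17 × 3 = 270.51 sts.
Next multiple of 9 → 279.
22.5 inches = 57.15 cm; × 4.2 = 240.03 → 240 rows.

Cast on 279 stitches; work 240 rows.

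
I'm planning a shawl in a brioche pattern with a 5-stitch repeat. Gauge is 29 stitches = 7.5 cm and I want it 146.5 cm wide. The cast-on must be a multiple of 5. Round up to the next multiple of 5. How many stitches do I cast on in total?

570 stitches.

29 / 7.5 = 3.867 sts per cm.
146.5 × 3.867 = 566.47 sts.
Next multiple of 5: 570.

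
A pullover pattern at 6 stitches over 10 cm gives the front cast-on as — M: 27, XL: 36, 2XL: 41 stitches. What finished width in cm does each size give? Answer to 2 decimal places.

6/10 = 0.6 sts per cm.
M: 27 / 0.6 = 45.000 → 45.00 cm.
XL: 36 / 0.6 = 60.000 → 60.00 cm.
2XL: 41 / 0.6 = 68.333 → 68.33 cm.

M 45.00 cm; XL 60.00 cm; 2XL 68.33 cm.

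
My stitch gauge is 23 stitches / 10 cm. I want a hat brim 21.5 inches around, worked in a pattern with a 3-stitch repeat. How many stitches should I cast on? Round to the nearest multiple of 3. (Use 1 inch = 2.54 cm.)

21.5 in = 21.5 × 2.54 = 54.61 cm.
23 / 10 = 2.3 sts/cm.
54.61 × 2.3 = 125.60 sts.
→ 126.

Cast on 126 stitches.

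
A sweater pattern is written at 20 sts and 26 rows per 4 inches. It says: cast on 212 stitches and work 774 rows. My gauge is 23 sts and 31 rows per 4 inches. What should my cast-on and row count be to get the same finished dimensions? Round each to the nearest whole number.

Cast on 244 stitches; work 923 rows.

Stitches: 212 × 23/20 = 243.80 → 244.
Rows: 774 × 31/26 = 922.85 → 923.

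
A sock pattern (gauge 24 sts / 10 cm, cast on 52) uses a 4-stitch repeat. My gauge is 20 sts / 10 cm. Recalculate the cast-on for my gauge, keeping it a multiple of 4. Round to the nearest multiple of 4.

CO 44 sts.

52 × 20 / 24 = 43.33.
Nearest multiple of 4: 44.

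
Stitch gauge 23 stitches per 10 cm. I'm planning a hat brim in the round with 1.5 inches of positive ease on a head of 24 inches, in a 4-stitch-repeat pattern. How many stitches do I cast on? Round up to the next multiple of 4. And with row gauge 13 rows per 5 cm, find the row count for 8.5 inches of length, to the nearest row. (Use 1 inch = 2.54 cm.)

Finished = 24 + 1.5 = 25.5 inches.
25.5 inches × 2.54 = 64.77 cm.
23/10 = 2.3 sts per cm; 64.77 × 2.3 = 148.97 sts.
Next multiple of 4 → 152.
8.5 inches = 21.59 cm; × 2.6 = 56.13 → 56 rows.

Cast on 152 stitches; work 56 rows.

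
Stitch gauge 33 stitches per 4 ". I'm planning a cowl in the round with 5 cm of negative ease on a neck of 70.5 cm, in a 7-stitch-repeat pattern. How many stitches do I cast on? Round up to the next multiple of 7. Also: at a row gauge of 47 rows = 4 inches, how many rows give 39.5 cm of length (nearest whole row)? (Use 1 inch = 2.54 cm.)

Cast on 217 stitches; work 183 rows.

Finished = 70.5 − 5 = 65.5 cm.
65.5 cm × 1/2.54 = 25.79 inches.
33/4 = 8.25 sts per in; 25.79 × 8.25 = 212.75 sts.
Next multiple of 7 → 217.
39.5 cm = 15.55 inches; × 11.75 = 182.73 → 183 rows.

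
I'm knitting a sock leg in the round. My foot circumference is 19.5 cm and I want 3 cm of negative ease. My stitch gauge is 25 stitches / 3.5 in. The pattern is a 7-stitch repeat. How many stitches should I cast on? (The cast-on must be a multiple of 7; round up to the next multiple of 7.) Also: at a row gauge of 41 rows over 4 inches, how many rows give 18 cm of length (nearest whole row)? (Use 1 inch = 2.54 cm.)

Cast on 49 stitches; work 73 rows.

Finished = 19.5 − 3 = 16.5 cm.
16.5 cm × 1/2.54 = 6.50 inches.
25/3.5 = 7.143 sts per in; 6.50 × 7.143 = 46.40 sts.
Next multiple of 7 → 49.
18 cm = 7.09 inches; × 10.25 = 72.64 → 73 rows.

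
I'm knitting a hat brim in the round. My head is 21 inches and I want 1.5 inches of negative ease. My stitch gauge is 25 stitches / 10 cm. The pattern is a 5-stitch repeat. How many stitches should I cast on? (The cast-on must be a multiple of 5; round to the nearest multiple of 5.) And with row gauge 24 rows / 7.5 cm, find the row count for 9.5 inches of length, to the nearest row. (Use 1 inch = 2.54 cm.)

Finished = 21 − 1.5 = 19.5 inches.
19.5 inches × 2.54 = 49.53 cm.
25/10 = 2.5 sts per cm; 49.53 × 2.5 = 123.83 sts.
Nearest multiple of 5 → 125.
9.5 inches = 24.13 cm; × 3.2 = 77.22 → 77 rows.

Cast on 125 stitches; work 77 rows.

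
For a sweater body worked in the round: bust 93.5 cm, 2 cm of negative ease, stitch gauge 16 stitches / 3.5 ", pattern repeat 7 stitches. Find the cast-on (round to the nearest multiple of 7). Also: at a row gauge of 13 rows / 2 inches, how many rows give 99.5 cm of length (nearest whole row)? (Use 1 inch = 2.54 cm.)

Cast on 168 stitches; work 255 rows.

Finished = 93.5 − 2 = 91.5 cm.
91.5 cm × 1/2.54 = 36.02 inches.
16/3.5 = 4.571 sts per in; 36.02 × 4.571 = 164.68 sts.
Nearest multiple of 7 → 168.
99.5 cm = 39.17 inches; × 6.5 = 254.63 → 255 rows.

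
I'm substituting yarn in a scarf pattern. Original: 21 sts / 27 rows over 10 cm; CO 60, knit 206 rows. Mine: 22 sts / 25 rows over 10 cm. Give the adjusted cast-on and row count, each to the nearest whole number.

Cast on 63 stitches; work 191 rows.

Stitches: 60 × 22/21 = 62.86 → 63.
Rows: 206 × 25/27 = 190.74 → 191.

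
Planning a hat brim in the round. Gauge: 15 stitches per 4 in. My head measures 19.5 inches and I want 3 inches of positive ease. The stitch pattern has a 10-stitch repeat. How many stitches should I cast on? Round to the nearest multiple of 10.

CO 80 sts.

Finished = 19.5 + 3 = 22.5 inches.
15 / 4 = 3.75 sts/in.
22.5 × 3.75 = 84.38 sts.
Nearest multiple of 10: 80.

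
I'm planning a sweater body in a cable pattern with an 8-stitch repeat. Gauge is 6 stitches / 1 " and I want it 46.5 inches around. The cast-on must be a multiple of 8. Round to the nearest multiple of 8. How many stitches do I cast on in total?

CO 280 sts.

6 / 1 = 6 sts per inch.
46.5 × 6 = 279.00 sts.
Nearest multiple of 8: 280.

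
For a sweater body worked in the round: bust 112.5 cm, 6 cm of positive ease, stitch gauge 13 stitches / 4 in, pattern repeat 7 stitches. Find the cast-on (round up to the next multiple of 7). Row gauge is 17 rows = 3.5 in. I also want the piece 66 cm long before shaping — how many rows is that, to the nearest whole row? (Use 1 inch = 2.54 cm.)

Cast on 154 stitches; work 126 rows.

Finished = 112.5 + 6 = 118.5 cm.
118.5 cm × 1/2.54 = 46.65 inches.
13/4 = 3.25 sts per in; 46.65 × 3.25 = 151.62 sts.
Next multiple of 7 → 154.
66 cm = 25.98 inches; × 4.857 = 126.21 → 126 rows.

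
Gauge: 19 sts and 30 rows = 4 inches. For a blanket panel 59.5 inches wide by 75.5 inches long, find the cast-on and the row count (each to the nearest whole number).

Cast on 283 stitches and work 566 rows.

Stitch gauge = 19/4 = 4.75 sts/in; 59.5 × 4.75 = 282.62 → 283 sts.
Row gauge = 30/4 = 7.5 rows/in; 75.5 × 7.5 = 566.25 → 566 rows.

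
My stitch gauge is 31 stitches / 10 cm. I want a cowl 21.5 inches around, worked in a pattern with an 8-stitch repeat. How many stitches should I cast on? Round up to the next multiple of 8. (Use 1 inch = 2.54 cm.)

21.5 in = 21.5 × 2.54 = 54.61 cm.
31 / 10 = 3.1 sts/cm.
54.61 × 3.1 = 169.29 sts.
→ 176.

176 stitches.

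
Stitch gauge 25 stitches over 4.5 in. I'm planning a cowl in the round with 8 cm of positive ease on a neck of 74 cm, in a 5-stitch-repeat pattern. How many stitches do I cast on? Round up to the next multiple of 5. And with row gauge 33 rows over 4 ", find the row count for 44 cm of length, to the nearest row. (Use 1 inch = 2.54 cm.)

Cast on 180 stitches; work 143 rows.

Finished = 74 + 8 = 82 cm.
82 cm × 1/2.54 = 32.28 inches.
25/4.5 = 5.556 sts per in; 32.28 × 5.556 = 179.35 sts.
Next multiple of 5 → 180.
44 cm = 17.32 inches; × 8.25 = 142.91 → 143 rows.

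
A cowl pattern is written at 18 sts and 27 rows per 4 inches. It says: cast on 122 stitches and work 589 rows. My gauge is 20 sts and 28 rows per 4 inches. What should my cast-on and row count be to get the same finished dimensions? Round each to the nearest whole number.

Stitches: 122 × 20/18 = 135.56 → 136.
Rows: 589 × 28/27 = 610.81 → 611.

Cast on 136 stitches; work 611 rows.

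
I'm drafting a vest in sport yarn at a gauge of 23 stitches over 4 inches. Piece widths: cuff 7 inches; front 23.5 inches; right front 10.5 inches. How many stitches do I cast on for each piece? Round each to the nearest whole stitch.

Rate = 23/4 = 5.75 sts per in.
cuff: 7 × 5.75 = 40.25 → 40.
front: 23.5 × 5.75 = 135.12 → 135.
right front: 10.5 × 5.75 = 60.38 → 60.

cuff 40; front 135; right front 60.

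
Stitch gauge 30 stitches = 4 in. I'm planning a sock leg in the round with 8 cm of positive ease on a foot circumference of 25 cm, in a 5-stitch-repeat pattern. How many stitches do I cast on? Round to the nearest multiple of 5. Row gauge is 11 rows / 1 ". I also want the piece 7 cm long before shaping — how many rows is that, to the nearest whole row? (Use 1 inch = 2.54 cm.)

Finished = 25 + 8 = 33 cm.
33 cm × 1/2.54 = 12.99 inches.
30/4 = 7.5 sts per in; 12.99 × 7.5 = 97.44 sts.
Nearest multiple of 5 → 95.
7 cm = 2.76 inches; × 11 = 30.31 → 30 rows.

Cast on 95 stitches; work 30 rows.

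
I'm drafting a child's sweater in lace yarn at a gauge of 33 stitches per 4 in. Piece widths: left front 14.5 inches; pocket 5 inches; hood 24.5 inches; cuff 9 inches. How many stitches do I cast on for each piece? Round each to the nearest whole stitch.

Rate = 33/4 = 8.25 sts per in.
left front: 14.5 × 8.25 = 119.62 → 120.
pocket: 5 × 8.25 = 41.25 → 41.
hood: 24.5 × 8.25 = 202.12 → 202.
cuff: 9 × 8.25 = 74.25 → 74.

left front 120; pocket 41; hood 202; cuff 74.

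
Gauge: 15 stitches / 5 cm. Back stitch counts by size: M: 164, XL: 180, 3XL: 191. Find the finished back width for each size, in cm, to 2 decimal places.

15/5 = 3 sts per cm.
M: 164 / 3 = 54.667 → 54.67 cm.
XL: 180 / 3 = 60.000 → 60.00 cm.
3XL: 191 / 3 = 63.667 → 63.67 cm.

M 54.67 cm; XL 60.00 cm; 3XL 63.67 cm.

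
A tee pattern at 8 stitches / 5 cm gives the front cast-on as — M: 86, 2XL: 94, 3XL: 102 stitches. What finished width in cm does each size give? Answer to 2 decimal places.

8/5 = 1.6 sts per cm.
M: 86 / 1.6 = 53.750 → 53.75 cm.
2XL: 94 / 1.6 = 58.750 → 58.75 cm.
3XL: 102 / 1.6 = 63.750 → 63.75 cm.

M 53.75 cm; 2XL 58.75 cm; 3XL 63.75 cm.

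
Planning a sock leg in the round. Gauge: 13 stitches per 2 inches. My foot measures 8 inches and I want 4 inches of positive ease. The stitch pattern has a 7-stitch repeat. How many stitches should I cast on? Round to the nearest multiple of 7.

Finished = 8 + 4 = 12 inches.
13 / 2 = 6.5 sts/in.
12 × 6.5 = 78.00 sts.
Nearest multiple of 7: 77.

CO 77 sts.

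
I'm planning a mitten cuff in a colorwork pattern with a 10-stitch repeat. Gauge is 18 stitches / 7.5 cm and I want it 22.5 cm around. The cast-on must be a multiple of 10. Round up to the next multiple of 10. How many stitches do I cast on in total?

Cast on 60 stitches.

18 / 7.5 = 2.4 sts per cm.
22.5 × 2.4 = 54.00 sts.
Next multiple of 10: 60.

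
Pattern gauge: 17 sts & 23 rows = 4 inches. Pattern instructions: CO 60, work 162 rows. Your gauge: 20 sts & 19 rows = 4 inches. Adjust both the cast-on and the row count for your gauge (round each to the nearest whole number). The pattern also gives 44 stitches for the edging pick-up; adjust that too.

Cast on 71 stitches; work 134 rows; edging pick-up 52 stitches.

Stitches: 60 × 20/17 = 70.59 → 71.
Rows: 162 × 19/23 = 133.83 → 134.
edging pick-up: 44 × 20/17 = 51.76 → 52.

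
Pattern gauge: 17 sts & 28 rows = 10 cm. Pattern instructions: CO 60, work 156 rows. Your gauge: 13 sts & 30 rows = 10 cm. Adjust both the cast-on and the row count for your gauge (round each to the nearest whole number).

Cast on 46 stitches; work 167 rows.

Stitches: 60 × 13/17 = 45.88 → 46.
Rows: 156 × 30/28 = 167.14 → 167.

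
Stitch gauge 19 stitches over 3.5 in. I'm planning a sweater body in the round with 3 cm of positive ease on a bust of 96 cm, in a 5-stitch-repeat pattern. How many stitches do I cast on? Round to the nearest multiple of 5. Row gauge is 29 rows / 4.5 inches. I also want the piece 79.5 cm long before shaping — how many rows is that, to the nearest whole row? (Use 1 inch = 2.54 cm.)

Finished = 96 + 3 = 99 cm.
99 cm × 1/2.54 = 38.98 inches.
19/3.5 = 5.429 sts per in; 38.98 × 5.429 = 211.59 sts.
Nearest multiple of 5 → 210.
79.5 cm = 31.30 inches; × 6.444 = 201.71 → 202 rows.

Cast on 210 stitches; work 202 rows.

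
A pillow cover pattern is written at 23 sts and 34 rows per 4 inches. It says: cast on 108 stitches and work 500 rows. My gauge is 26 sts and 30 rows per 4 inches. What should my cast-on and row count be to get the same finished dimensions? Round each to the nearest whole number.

Cast on 122 stitches; work 441 rows.

Stitches: 108 × 26/23 = 122.09 → 122.
Rows: 500 × 30/34 = 441.18 → 441.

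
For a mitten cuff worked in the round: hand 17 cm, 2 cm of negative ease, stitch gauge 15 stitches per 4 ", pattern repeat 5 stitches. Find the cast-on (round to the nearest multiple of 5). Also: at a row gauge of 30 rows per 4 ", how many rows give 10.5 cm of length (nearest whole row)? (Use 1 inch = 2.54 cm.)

Finished = 17 − 2 = 15 cm.
15 cm × 1/2.54 = 5.91 inches.
15/4 = 3.75 sts per in; 5.91 × 3.75 = 22.15 sts.
Nearest multiple of 5 → 20.
10.5 cm = 4.13 inches; × 7.5 = 31.00 → 31 rows.

Cast on 20 stitches; work 31 rows.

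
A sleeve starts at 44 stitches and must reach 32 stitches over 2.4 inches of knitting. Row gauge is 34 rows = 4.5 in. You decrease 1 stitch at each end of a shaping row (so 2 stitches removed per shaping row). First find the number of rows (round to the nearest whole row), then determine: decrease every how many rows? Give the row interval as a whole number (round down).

Decrease every 3rd row.

Rows = 2.4 × 7.556 = 18.1 → 18 rows.
Stitches to remove: 12 → 6 shaping rows (at 2 st each).
18 / 6 = 3.00 → every 3 rows.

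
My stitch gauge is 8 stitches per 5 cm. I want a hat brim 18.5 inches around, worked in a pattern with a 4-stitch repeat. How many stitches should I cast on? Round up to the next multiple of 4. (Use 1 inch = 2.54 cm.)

18.5 in = 18.5 × 2.54 = 46.99 cm.
8 / 5 = 1.6 sts/cm.
46.99 × 1.6 = 75.18 sts.
→ 76.

Cast on 76 stitches.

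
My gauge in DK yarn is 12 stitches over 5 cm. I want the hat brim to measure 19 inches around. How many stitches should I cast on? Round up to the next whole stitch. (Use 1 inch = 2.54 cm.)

116 stitches.

19 in = 48.26 cm.
12 stitches / 5 cm = 2.4 stitches per cm.
48.26 × 2.4 = 115.82 stitches.
Round up → 116.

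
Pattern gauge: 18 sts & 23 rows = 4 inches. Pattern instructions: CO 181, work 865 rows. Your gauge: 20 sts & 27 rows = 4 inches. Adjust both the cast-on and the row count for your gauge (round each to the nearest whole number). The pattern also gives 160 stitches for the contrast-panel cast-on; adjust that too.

Cast on 201 stitches; work 1015 rows; contrast-panel cast-on 178 stitches.

Stitches: 181 × 20/18 = 201.11 → 201.
Rows: 865 × 27/23 = 1015.43 → 1015.
contrast-panel cast-on: 160 × 20/18 = 177.78 → 178.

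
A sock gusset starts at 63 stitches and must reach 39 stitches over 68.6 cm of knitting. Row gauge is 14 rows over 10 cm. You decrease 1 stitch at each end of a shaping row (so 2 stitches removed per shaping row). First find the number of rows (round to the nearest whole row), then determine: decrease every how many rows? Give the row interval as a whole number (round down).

Rows = 68.6 × 1.4 = 96.0 → 96 rows.
Stitches to remove: 24 → 12 shaping rows (at 2 st each).
96 / 12 = 8.00 → every 8 rows.

Decrease every 8th row.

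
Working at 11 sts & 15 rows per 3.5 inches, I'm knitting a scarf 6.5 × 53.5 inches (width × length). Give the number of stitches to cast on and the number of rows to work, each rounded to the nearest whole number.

Stitch gauge = 11/3.5 = 3.143 sts/in; 6.5 × 3.143 = 20.43 → 20 sts.
Row gauge = 15/3.5 = 4.286 rows/in; 53.5 × 4.286 = 229.29 → 229 rows.

Cast on 20 stitches and work 229 rows.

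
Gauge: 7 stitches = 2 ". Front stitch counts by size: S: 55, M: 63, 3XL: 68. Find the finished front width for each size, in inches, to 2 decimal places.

7/2 = 3.5 sts per in.
S: 55 / 3.5 = 15.714 → 15.71 in.
M: 63 / 3.5 = 18.000 → 18.00 in.
3XL: 68 / 3.5 = 19.429 → 19.43 in.

S 15.71 inches; M 18.00 inches; 3XL 19.43 inches.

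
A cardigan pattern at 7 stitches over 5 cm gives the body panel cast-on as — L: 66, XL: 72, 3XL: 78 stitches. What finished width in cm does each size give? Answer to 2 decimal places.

L 47.14 cm; XL 51.43 cm; 3XL 55.71 cm.

7/5 = 1.4 sts per cm.
L: 66 / 1.4 = 47.143 → 47.14 cm.
XL: 72 / 1.4 = 51.429 → 51.43 cm.
3XL: 78 / 1.4 = 55.714 → 55.71 cm.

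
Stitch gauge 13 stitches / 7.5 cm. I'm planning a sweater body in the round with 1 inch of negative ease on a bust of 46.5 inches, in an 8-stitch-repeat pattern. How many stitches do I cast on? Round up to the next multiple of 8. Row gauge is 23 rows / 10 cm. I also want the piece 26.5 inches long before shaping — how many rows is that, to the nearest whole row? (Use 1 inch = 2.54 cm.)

Finished = 46.5 − 1 = 45.5 inches.
45.5 inches × 2.54 = 115.57 cm.
13/7.5 = 1.733 sts per cm; 115.57 × 1.733 = 200.32 sts.
Next multiple of 8 → 208.
26.5 inches = 67.31 cm; × 2.3 = 154.81 → 155 rows.

Cast on 208 stitches; work 155 rows.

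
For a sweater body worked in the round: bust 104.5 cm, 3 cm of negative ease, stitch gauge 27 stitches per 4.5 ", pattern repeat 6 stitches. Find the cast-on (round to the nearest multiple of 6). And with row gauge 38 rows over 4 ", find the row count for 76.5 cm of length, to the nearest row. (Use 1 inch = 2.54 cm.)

Finished = 104.5 − 3 = 101.5 cm.
101.5 cm × 1/2.54 = 39.96 inches.
27/4.5 = 6 sts per in; 39.96 × 6 = 239.76 sts.
Nearest multiple of 6 → 240.
76.5 cm = 30.12 inches; × 9.5 = 286.12 → 286 rows.

Cast on 240 stitches; work 286 rows.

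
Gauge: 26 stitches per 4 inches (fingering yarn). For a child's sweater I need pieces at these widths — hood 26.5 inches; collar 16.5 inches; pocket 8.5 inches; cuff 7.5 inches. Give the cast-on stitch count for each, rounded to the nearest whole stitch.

Rate = 26/4 = 6.5 sts per in.
hood: 26.5 × 6.5 = 172.25 → 172.
collar: 16.5 × 6.5 = 107.25 → 107.
pocket: 8.5 × 6.5 = 55.25 → 55.
cuff: 7.5 × 6.5 = 48.75 → 49.

hood 172; collar 107; pocket 55; cuff 49.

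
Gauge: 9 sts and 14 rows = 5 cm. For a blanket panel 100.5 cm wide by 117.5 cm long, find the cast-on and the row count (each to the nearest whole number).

Stitch gauge = 9/5 = 1.8 sts/cm; 100.5 × 1.8 = 180.90 → 181 sts.
Row gauge = 14/5 = 2.8 rows/cm; 117.5 × 2.8 = 329.00 → 329 rows.

Cast on 181 stitches and work 329 rows.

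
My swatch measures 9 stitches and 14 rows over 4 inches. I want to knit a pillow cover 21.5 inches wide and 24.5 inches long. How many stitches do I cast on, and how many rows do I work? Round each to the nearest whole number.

Cast on 48 stitches and work 86 rows.

Stitch gauge = 9/4 = 2.25 sts/in; 21.5 × 2.25 = 48.38 → 48 sts.
Row gauge = 14/4 = 3.5 rows/in; 24.5 × 3.5 = 85.75 → 86 rows.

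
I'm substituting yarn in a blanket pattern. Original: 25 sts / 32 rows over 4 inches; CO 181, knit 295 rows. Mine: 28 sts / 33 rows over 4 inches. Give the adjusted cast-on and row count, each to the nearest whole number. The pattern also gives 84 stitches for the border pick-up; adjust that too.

Stitches: 181 × 28/25 = 202.72 → 203.
Rows: 295 × 33/32 = 304.22 → 304.
border pick-up: 84 × 28/25 = 94.08 → 94.

Cast on 203 stitches; work 304 rows; border pick-up 94 stitches.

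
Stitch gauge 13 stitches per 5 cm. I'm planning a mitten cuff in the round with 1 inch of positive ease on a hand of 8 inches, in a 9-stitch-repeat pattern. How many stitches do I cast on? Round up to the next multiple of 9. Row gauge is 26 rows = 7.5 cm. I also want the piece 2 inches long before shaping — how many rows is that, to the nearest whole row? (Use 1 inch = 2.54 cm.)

Cast on 63 stitches; work 18 rows.

Finished = 8 + 1 = 9 inches.
9 inches × 2.54 = 22.86 cm.
13/5 = 2.6 sts per cm; 22.86 × 2.6 = 59.44 sts.
Next multiple of 9 → 63.
2 inches = 5.08 cm; × 3.467 = 17.61 → 18 rows.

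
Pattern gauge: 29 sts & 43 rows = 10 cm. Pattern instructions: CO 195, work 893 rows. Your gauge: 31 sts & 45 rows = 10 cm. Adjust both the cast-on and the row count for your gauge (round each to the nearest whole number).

Stitches: 195 × 31/29 = 208.45 → 208.
Rows: 893 × 45/43 = 934.53 → 935.

Cast on 208 stitches; work 935 rows.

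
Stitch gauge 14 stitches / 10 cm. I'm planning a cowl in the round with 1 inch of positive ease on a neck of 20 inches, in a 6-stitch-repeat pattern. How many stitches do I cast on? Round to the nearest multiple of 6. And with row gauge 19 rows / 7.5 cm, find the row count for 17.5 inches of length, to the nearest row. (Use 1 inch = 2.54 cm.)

Cast on 72 stitches; work 113 rows.

Finished = 20 + 1 = 21 inches.
21 inches × 2.54 = 53.34 cm.
14/10 = 1.4 sts per cm; 53.34 × 1.4 = 74.68 sts.
Nearest multiple of 6 → 72.
17.5 inches = 44.45 cm; × 2.533 = 112.61 → 113 rows.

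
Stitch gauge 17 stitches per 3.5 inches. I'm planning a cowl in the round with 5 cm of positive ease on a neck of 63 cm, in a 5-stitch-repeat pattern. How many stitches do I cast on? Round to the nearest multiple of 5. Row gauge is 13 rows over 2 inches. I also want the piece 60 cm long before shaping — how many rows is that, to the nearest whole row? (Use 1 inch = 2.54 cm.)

Cast on 130 stitches; work 154 rows.

Finished = 63 + 5 = 68 cm.
68 cm × 1/2.54 = 26.77 inches.
17/3.5 = 4.857 sts per in; 26.77 × 4.857 = 130.03 sts.
Nearest multiple of 5 → 130.
60 cm = 23.62 inches; × 6.5 = 153.54 → 154 rows.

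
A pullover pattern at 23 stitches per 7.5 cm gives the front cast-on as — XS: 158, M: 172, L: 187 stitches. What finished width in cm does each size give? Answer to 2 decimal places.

XS 51.52 cm; M 56.09 cm; L 60.98 cm.

23/7.5 = 3.067 sts per cm.
XS: 158 / 3.067 = 51.522 → 51.52 cm.
M: 172 / 3.067 = 56.087 → 56.09 cm.
L: 187 / 3.067 = 60.978 → 60.98 cm.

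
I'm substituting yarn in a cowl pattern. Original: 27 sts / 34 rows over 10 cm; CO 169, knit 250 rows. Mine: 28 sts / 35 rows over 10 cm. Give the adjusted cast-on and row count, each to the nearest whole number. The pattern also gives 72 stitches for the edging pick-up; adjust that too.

Stitches: 169 × 28/27 = 175.26 → 175.
Rows: 250 × 35/34 = 257.35 → 257.
edging pick-up: 72 × 28/27 = 74.67 → 75.

Cast on 175 stitches; work 257 rows; edging pick-up 75 stitches.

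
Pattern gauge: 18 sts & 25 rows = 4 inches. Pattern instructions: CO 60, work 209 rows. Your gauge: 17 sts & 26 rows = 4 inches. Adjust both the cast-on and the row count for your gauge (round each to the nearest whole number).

Stitches: 60 × 17/18 = 56.67 → 57.
Rows: 209 × 26/25 = 217.36 → 217.

Cast on 57 stitches; work 217 rows.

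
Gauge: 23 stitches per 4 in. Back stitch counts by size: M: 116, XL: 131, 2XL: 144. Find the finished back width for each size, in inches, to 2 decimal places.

M 20.17 inches; XL 22.78 inches; 2XL 25.04 inches.

23/4 = 5.75 sts per in.
M: 116 / 5.75 = 20.174 → 20.17 in.
XL: 131 / 5.75 = 22.783 → 22.78 in.
2XL: 144 / 5.75 = 25.043 → 25.04 in.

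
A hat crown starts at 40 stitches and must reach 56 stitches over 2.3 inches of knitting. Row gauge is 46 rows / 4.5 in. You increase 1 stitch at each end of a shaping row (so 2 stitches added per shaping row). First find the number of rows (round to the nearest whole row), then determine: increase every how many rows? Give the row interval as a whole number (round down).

Increase every 3rd row.

Rows = 2.3 × 10.222 = 23.5 → 24 rows.
Stitches to add: 16 → 8 shaping rows (at 2 st each).
24 / 8 = 3.00 → every 3 rows.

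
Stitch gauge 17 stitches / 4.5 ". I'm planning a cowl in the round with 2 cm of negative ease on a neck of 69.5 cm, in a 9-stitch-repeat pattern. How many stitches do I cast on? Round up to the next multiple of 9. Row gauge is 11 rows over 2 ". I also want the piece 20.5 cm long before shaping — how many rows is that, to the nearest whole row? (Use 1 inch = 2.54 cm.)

Cast on 108 stitches; work 44 rows.

Finished = 69.5 − 2 = 67.5 cm.
67.5 cm × 1/2.54 = 26.57 inches.
17/4.5 = 3.778 sts per in; 26.57 × 3.778 = 100.39 sts.
Next multiple of 9 → 108.
20.5 cm = 8.07 inches; × 5.5 = 44.39 → 44 rows.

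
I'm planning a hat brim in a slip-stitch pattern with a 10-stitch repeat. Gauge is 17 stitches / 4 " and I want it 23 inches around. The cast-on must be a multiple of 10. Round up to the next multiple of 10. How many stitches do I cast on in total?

17 / 4 = 4.25 sts per inch.
23 × 4.25 = 97.75 sts.
Next multiple of 10: 100.

Cast on 100 stitches.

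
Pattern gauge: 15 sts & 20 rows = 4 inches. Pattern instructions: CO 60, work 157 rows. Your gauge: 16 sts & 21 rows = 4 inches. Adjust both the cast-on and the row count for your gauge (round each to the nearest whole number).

Cast on 64 stitches; work 165 rows.

Stitches: 60 × 16/15 = 64.00 → 64.
Rows: 157 × 21/20 = 164.85 → 165.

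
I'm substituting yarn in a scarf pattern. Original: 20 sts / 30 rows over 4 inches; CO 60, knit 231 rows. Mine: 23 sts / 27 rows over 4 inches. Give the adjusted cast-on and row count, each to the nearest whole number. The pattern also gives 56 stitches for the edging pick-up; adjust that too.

Cast on 69 stitches; work 208 rows; edging pick-up 64 stitches.

Stitches: 60 × 23/20 = 69.00 → 69.
Rows: 231 × 27/30 = 207.90 → 208.
edging pick-up: 56 × 23/20 = 64.40 → 64.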